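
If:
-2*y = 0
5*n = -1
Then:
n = -1/5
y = 0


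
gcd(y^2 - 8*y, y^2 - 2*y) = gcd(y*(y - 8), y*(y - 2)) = y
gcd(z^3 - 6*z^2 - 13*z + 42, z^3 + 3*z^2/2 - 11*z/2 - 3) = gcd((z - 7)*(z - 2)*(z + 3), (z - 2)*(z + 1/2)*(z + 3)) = z^2 + z - 6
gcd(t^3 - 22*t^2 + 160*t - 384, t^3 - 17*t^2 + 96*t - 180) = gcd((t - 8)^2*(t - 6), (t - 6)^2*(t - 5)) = t - 6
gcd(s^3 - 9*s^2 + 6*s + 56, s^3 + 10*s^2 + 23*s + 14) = s + 2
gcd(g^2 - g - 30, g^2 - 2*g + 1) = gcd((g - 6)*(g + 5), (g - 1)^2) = 1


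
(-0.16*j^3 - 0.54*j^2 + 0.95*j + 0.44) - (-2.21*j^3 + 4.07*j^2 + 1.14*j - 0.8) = 2.05*j^3 - 4.61*j^2 - 0.19*j + 1.24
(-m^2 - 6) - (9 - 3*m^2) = 2*m^2 - 15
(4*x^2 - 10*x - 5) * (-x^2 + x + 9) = -4*x^4 + 14*x^3 + 31*x^2 - 95*x - 45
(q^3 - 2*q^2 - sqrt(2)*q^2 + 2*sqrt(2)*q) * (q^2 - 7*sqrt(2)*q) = q^5 - 8*sqrt(2)*q^4 - 2*q^4 + 14*q^3 + 16*sqrt(2)*q^3 - 28*q^2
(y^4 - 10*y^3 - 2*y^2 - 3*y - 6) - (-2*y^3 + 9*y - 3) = y^4 - 8*y^3 - 2*y^2 - 12*y - 3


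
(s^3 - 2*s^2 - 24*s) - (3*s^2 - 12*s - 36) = s^3 - 5*s^2 - 12*s + 36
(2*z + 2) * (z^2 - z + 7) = 2*z^3 + 12*z + 14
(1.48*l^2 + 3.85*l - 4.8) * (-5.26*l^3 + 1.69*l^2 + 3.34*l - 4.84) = -7.7848*l^5 - 17.7498*l^4 + 36.6977*l^3 - 2.4162*l^2 - 34.666*l + 23.232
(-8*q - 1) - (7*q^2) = -7*q^2 - 8*q - 1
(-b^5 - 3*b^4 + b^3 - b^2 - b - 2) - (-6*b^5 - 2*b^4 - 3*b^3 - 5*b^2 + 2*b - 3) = 5*b^5 - b^4 + 4*b^3 + 4*b^2 - 3*b + 1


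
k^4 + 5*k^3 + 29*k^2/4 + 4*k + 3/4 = (k + 1/2)^2*(k + 1)*(k + 3)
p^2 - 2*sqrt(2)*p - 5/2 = (p - 5*sqrt(2)/2)*(p + sqrt(2)/2)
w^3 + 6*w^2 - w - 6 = (w - 1)*(w + 1)*(w + 6)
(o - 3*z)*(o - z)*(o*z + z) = o^3*z - 4*o^2*z^2 + o^2*z + 3*o*z^3 - 4*o*z^2 + 3*z^3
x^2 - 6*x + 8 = (x - 4)*(x - 2)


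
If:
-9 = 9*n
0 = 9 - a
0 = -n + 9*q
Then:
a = 9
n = -1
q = -1/9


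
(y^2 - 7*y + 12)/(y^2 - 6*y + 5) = (y^2 - 7*y + 12)/(y^2 - 6*y + 5)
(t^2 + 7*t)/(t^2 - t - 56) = t/(t - 8)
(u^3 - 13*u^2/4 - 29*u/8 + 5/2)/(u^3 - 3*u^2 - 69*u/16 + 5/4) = 2*(2*u - 1)/(4*u - 1)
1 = 1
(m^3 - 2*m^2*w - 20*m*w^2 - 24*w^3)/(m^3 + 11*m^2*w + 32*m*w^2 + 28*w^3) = (m - 6*w)/(m + 7*w)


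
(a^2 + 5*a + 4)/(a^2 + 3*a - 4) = (a + 1)/(a - 1)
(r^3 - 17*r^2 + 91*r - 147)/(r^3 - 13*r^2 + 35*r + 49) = (r - 3)/(r + 1)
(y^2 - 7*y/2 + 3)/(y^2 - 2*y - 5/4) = 2*(-2*y^2 + 7*y - 6)/(-4*y^2 + 8*y + 5)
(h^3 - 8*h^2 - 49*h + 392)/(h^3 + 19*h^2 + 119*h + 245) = (h^2 - 15*h + 56)/(h^2 + 12*h + 35)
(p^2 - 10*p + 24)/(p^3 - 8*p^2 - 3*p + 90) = (p - 4)/(p^2 - 2*p - 15)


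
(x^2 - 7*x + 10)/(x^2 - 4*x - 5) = (x - 2)/(x + 1)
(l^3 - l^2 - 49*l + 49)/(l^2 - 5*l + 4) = (l^2 - 49)/(l - 4)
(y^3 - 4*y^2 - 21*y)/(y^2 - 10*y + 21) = y*(y + 3)/(y - 3)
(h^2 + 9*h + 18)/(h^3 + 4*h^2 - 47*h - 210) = (h + 3)/(h^2 - 2*h - 35)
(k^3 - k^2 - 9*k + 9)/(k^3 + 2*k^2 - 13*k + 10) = (k^2 - 9)/(k^2 + 3*k - 10)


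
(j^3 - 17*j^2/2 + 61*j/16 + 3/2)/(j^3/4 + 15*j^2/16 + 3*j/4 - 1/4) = (16*j^3 - 136*j^2 + 61*j + 24)/(4*j^3 + 15*j^2 + 12*j - 4)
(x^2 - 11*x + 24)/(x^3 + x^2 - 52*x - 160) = (x - 3)/(x^2 + 9*x + 20)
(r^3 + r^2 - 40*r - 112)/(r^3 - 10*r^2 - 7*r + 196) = (r + 4)/(r - 7)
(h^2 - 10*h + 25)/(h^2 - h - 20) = (h - 5)/(h + 4)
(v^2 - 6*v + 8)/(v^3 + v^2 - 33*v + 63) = (v^2 - 6*v + 8)/(v^3 + v^2 - 33*v + 63)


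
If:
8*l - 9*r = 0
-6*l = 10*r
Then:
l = 0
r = 0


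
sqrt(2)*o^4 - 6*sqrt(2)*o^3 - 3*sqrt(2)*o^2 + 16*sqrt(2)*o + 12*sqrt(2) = (o - 6)*(o - 2)*(o + 1)*(sqrt(2)*o + sqrt(2))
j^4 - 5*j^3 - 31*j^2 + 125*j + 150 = (j - 6)*(j - 5)*(j + 1)*(j + 5)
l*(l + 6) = l^2 + 6*l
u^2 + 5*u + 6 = (u + 2)*(u + 3)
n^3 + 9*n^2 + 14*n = n*(n + 2)*(n + 7)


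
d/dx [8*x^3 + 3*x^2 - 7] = 6*x*(4*x + 1)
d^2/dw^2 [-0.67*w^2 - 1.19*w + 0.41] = -1.34000000000000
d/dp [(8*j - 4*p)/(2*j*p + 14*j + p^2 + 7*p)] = 4*(-2*j*p - 14*j - p^2 - 7*p - (2*j - p)*(2*j + 2*p + 7))/(2*j*p + 14*j + p^2 + 7*p)^2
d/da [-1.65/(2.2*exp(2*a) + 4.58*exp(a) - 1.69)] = (7.26*exp(a) + 7.557)*exp(a)/(2.2*exp(2*a) + 4.58*exp(a) - 1.69)^2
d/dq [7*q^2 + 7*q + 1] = 14*q + 7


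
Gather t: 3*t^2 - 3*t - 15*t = 3*t^2 - 18*t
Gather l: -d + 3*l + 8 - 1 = -d + 3*l + 7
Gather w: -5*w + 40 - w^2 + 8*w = -w^2 + 3*w + 40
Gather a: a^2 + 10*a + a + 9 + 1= a^2 + 11*a + 10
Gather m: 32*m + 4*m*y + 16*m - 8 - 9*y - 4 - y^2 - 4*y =m*(4*y + 48) - y^2 - 13*y - 12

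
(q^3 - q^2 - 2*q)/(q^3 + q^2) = (q - 2)/q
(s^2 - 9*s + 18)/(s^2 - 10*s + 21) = (s - 6)/(s - 7)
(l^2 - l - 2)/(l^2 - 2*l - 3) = (l - 2)/(l - 3)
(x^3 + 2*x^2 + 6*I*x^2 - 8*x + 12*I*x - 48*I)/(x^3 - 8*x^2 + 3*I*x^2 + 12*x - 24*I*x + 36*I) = (x^2 + x*(4 + 6*I) + 24*I)/(x^2 + x*(-6 + 3*I) - 18*I)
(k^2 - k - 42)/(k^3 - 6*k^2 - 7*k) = (k + 6)/(k*(k + 1))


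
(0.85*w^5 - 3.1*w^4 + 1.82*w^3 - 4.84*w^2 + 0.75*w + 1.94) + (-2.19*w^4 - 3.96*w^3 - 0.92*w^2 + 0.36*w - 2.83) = 0.85*w^5 - 5.29*w^4 - 2.14*w^3 - 5.76*w^2 + 1.11*w - 0.89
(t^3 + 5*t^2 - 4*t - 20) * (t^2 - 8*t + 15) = t^5 - 3*t^4 - 29*t^3 + 87*t^2 + 100*t - 300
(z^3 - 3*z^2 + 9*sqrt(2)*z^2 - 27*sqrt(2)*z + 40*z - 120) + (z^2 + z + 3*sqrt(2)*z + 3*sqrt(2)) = z^3 - 2*z^2 + 9*sqrt(2)*z^2 - 24*sqrt(2)*z + 41*z - 120 + 3*sqrt(2)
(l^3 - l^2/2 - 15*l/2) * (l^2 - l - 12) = l^5 - 3*l^4/2 - 19*l^3 + 27*l^2/2 + 90*l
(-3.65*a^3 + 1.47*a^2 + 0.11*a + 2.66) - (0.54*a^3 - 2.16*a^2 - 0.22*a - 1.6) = -4.19*a^3 + 3.63*a^2 + 0.33*a + 4.26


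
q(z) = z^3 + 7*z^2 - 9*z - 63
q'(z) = 3*z^2 + 14*z - 9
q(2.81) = -10.83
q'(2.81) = 54.03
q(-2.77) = -5.61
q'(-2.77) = -24.76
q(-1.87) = -28.23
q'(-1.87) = -24.69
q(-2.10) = -22.49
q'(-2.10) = -25.17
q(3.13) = 8.07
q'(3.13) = 64.21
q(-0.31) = -59.57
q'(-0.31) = -13.05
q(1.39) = -59.30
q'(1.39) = 16.26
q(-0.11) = -61.93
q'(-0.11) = -10.50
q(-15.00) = -1728.00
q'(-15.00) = 456.00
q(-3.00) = 0.00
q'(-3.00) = -24.00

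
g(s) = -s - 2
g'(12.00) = -1.00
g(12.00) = -14.00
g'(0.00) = -1.00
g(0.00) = -2.00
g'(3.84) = -1.00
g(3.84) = -5.84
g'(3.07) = -1.00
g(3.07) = -5.07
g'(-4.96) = -1.00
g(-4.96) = 2.96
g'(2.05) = -1.00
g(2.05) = -4.05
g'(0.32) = -1.00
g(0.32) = -2.32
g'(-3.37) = -1.00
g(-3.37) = 1.37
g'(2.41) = -1.00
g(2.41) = -4.41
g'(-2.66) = -1.00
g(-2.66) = 0.66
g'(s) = -1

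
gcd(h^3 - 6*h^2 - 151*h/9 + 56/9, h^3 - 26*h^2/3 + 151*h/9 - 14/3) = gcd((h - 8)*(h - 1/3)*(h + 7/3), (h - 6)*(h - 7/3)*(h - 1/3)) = h - 1/3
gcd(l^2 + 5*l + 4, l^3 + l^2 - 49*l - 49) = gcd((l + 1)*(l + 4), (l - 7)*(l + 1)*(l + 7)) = l + 1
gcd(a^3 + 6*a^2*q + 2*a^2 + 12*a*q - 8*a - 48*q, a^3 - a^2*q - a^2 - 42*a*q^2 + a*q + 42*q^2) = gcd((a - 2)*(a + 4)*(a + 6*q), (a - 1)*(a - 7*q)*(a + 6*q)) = a + 6*q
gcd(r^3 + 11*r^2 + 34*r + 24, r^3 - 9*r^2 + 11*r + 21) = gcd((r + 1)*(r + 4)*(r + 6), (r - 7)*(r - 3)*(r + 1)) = r + 1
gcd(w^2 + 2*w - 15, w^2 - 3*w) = w - 3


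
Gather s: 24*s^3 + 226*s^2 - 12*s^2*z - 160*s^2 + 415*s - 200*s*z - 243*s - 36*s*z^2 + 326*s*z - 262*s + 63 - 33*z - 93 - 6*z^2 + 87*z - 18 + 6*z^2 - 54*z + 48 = 24*s^3 + s^2*(66 - 12*z) + s*(-36*z^2 + 126*z - 90)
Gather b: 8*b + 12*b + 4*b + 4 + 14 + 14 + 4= 24*b + 36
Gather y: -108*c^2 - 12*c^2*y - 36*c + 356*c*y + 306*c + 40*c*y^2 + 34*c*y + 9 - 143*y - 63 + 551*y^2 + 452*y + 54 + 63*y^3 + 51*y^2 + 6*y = -108*c^2 + 270*c + 63*y^3 + y^2*(40*c + 602) + y*(-12*c^2 + 390*c + 315)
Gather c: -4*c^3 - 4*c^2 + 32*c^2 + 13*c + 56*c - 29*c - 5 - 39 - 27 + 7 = -4*c^3 + 28*c^2 + 40*c - 64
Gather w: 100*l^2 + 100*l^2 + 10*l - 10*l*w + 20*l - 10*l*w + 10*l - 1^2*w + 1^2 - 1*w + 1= 200*l^2 + 40*l + w*(-20*l - 2) + 2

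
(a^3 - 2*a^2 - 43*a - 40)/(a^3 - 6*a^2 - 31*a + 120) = (a + 1)/(a - 3)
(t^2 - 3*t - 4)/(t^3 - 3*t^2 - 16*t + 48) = (t + 1)/(t^2 + t - 12)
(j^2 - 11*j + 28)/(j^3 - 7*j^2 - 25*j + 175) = (j - 4)/(j^2 - 25)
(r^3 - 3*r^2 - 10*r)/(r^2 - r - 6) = r*(r - 5)/(r - 3)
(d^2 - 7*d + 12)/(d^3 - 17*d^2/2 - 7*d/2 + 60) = 2*(d - 4)/(2*d^2 - 11*d - 40)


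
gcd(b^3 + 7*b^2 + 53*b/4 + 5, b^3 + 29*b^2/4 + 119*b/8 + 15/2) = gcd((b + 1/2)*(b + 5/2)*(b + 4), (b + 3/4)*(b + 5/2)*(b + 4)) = b^2 + 13*b/2 + 10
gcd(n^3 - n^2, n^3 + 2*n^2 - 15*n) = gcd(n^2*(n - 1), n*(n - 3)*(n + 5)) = n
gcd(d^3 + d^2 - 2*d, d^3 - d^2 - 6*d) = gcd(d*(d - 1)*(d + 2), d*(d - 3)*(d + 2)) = d^2 + 2*d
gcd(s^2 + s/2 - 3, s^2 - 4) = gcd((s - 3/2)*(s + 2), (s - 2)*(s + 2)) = s + 2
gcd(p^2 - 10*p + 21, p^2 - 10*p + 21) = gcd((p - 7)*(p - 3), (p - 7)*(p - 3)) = p^2 - 10*p + 21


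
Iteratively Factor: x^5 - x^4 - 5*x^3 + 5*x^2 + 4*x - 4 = (x + 1)*(x^4 - 2*x^3 - 3*x^2 + 8*x - 4) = (x - 1)*(x + 1)*(x^3 - x^2 - 4*x + 4) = (x - 1)*(x + 1)*(x + 2)*(x^2 - 3*x + 2) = (x - 2)*(x - 1)*(x + 1)*(x + 2)*(x - 1)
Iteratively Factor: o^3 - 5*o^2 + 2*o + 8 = (o - 4)*(o^2 - o - 2) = (o - 4)*(o + 1)*(o - 2)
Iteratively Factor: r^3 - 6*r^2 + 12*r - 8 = (r - 2)*(r^2 - 4*r + 4) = (r - 2)^2*(r - 2)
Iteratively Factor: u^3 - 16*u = (u - 4)*(u^2 + 4*u) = (u - 4)*(u + 4)*(u)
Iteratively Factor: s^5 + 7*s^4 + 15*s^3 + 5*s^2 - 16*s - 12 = (s + 2)*(s^4 + 5*s^3 + 5*s^2 - 5*s - 6) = (s + 1)*(s + 2)*(s^3 + 4*s^2 + s - 6) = (s + 1)*(s + 2)^2*(s^2 + 2*s - 3) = (s - 1)*(s + 1)*(s + 2)^2*(s + 3)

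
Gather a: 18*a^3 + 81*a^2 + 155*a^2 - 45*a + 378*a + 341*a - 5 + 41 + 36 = 18*a^3 + 236*a^2 + 674*a + 72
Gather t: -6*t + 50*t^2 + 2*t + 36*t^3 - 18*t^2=36*t^3 + 32*t^2 - 4*t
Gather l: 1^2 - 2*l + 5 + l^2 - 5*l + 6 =l^2 - 7*l + 12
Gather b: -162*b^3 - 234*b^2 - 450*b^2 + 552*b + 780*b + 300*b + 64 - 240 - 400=-162*b^3 - 684*b^2 + 1632*b - 576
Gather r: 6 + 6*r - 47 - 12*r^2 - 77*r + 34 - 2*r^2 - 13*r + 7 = -14*r^2 - 84*r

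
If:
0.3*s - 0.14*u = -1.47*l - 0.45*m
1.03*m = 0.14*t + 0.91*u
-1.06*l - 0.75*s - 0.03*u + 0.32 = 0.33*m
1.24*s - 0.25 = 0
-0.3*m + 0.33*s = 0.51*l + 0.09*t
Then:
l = -0.25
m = 1.16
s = 0.20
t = -1.72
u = 1.57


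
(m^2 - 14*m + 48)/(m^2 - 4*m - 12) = (m - 8)/(m + 2)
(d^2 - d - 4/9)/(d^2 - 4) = (d^2 - d - 4/9)/(d^2 - 4)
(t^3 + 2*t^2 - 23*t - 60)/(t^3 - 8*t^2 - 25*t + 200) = (t^2 + 7*t + 12)/(t^2 - 3*t - 40)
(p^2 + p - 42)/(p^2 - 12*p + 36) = (p + 7)/(p - 6)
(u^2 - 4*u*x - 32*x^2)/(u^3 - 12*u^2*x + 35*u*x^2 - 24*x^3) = (u + 4*x)/(u^2 - 4*u*x + 3*x^2)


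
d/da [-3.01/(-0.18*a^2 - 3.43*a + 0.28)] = (-1.0836*a - 10.3243)/(0.18*a^2 + 3.43*a - 0.28)^2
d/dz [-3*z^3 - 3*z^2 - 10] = 3*z*(-3*z - 2)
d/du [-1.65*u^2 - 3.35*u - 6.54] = -3.3*u - 3.35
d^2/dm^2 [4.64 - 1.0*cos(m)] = 1.0*cos(m)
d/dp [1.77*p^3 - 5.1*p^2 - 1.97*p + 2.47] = 5.31*p^2 - 10.2*p - 1.97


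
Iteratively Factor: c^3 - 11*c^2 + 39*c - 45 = (c - 3)*(c^2 - 8*c + 15) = (c - 3)^2*(c - 5)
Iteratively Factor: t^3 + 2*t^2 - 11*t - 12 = (t - 3)*(t^2 + 5*t + 4) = (t - 3)*(t + 1)*(t + 4)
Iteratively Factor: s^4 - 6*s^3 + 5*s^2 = (s)*(s^3 - 6*s^2 + 5*s) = s*(s - 1)*(s^2 - 5*s) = s*(s - 5)*(s - 1)*(s)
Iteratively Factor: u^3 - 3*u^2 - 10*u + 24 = (u + 3)*(u^2 - 6*u + 8) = (u - 4)*(u + 3)*(u - 2)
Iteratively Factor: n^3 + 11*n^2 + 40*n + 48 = (n + 3)*(n^2 + 8*n + 16) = (n + 3)*(n + 4)*(n + 4)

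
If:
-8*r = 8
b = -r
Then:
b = 1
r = -1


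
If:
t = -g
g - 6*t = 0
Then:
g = 0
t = 0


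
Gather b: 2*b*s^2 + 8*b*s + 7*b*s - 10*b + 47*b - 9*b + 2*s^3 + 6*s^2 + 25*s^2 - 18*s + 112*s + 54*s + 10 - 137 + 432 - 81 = b*(2*s^2 + 15*s + 28) + 2*s^3 + 31*s^2 + 148*s + 224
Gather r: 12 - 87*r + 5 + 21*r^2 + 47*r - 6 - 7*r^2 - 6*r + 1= 14*r^2 - 46*r + 12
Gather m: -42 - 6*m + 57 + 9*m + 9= 3*m + 24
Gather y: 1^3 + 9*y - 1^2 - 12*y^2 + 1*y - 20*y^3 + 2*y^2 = -20*y^3 - 10*y^2 + 10*y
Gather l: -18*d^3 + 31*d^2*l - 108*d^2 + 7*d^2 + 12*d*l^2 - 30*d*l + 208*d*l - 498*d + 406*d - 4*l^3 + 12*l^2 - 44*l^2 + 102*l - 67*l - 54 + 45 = -18*d^3 - 101*d^2 - 92*d - 4*l^3 + l^2*(12*d - 32) + l*(31*d^2 + 178*d + 35) - 9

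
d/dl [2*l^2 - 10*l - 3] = 4*l - 10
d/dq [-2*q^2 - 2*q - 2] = -4*q - 2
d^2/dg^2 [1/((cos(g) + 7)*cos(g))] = (-(1 - cos(2*g))^2 + 105*cos(g)/4 - 51*cos(2*g)/2 - 21*cos(3*g)/4 + 153/2)/((cos(g) + 7)^3*cos(g)^3)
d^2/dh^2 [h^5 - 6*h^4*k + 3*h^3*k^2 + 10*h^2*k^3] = 20*h^3 - 72*h^2*k + 18*h*k^2 + 20*k^3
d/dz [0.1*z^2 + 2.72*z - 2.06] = 0.2*z + 2.72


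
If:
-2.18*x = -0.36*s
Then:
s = 6.05555555555556*x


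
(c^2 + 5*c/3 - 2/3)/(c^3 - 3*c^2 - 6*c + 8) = (c - 1/3)/(c^2 - 5*c + 4)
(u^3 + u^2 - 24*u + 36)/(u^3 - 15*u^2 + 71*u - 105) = (u^2 + 4*u - 12)/(u^2 - 12*u + 35)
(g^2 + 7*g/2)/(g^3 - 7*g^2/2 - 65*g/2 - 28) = g/(g^2 - 7*g - 8)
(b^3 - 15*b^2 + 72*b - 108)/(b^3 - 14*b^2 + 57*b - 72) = (b^2 - 12*b + 36)/(b^2 - 11*b + 24)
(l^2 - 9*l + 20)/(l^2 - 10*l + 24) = (l - 5)/(l - 6)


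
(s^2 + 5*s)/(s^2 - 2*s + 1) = s*(s + 5)/(s^2 - 2*s + 1)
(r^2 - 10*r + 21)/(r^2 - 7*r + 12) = (r - 7)/(r - 4)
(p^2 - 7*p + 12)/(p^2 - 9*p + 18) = (p - 4)/(p - 6)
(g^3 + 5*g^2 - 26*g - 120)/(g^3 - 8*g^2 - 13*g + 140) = (g + 6)/(g - 7)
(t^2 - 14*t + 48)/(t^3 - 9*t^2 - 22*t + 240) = 1/(t + 5)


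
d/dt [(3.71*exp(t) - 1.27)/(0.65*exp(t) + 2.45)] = 9.915*exp(t)/(0.65*exp(t) + 2.45)^2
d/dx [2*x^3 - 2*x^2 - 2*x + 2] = 6*x^2 - 4*x - 2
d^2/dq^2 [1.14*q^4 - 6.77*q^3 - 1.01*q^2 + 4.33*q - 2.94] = 13.68*q^2 - 40.62*q - 2.02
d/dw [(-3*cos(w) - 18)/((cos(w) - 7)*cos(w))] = 3*(-sin(w) + 42*sin(w)/cos(w)^2 - 12*tan(w))/(cos(w) - 7)^2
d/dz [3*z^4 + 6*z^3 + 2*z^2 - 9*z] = 12*z^3 + 18*z^2 + 4*z - 9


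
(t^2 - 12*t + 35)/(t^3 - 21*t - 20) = (t - 7)/(t^2 + 5*t + 4)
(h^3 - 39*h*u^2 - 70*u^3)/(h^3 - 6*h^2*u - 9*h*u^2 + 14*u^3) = (-h - 5*u)/(-h + u)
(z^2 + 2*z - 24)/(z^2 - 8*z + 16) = (z + 6)/(z - 4)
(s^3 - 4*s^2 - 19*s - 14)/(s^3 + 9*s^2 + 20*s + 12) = (s - 7)/(s + 6)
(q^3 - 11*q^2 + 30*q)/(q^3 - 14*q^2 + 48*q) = (q - 5)/(q - 8)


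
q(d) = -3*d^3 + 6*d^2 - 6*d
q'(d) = -9*d^2 + 12*d - 6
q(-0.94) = 13.43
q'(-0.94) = -25.23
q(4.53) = -182.93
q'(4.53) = -136.33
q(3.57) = -81.45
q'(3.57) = -77.86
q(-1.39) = 27.99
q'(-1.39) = -40.07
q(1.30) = -4.25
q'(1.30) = -5.61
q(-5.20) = 615.26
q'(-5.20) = -311.76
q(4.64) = -198.35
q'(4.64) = -144.09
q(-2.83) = 133.03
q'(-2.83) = -112.04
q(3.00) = -45.00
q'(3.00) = -51.00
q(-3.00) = 153.00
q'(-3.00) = -123.00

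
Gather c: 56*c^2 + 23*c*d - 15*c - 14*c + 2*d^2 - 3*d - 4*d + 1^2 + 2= 56*c^2 + c*(23*d - 29) + 2*d^2 - 7*d + 3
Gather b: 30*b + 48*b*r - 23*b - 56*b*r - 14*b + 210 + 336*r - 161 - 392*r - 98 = b*(-8*r - 7) - 56*r - 49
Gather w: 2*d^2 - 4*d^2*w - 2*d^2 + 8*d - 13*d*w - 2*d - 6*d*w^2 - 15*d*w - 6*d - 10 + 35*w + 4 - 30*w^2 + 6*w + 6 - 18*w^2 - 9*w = w^2*(-6*d - 48) + w*(-4*d^2 - 28*d + 32)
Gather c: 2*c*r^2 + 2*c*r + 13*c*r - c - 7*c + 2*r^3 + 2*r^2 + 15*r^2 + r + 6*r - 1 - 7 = c*(2*r^2 + 15*r - 8) + 2*r^3 + 17*r^2 + 7*r - 8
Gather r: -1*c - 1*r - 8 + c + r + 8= 0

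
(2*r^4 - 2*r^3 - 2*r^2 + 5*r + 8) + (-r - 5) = 2*r^4 - 2*r^3 - 2*r^2 + 4*r + 3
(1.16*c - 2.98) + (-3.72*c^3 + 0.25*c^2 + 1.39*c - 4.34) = -3.72*c^3 + 0.25*c^2 + 2.55*c - 7.32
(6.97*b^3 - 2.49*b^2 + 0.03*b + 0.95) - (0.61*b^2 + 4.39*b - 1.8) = 6.97*b^3 - 3.1*b^2 - 4.36*b + 2.75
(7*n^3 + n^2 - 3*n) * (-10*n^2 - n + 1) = -70*n^5 - 17*n^4 + 36*n^3 + 4*n^2 - 3*n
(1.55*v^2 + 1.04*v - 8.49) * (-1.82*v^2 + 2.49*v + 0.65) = -2.821*v^4 + 1.9667*v^3 + 19.0489*v^2 - 20.4641*v - 5.5185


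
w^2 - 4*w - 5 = (w - 5)*(w + 1)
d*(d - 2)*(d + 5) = d^3 + 3*d^2 - 10*d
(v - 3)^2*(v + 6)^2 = v^4 + 6*v^3 - 27*v^2 - 108*v + 324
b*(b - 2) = b^2 - 2*b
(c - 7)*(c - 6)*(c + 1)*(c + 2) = c^4 - 10*c^3 + 5*c^2 + 100*c + 84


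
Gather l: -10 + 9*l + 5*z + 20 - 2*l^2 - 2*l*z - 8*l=-2*l^2 + l*(1 - 2*z) + 5*z + 10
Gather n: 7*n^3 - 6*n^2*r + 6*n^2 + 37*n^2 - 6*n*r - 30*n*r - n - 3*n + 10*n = 7*n^3 + n^2*(43 - 6*r) + n*(6 - 36*r)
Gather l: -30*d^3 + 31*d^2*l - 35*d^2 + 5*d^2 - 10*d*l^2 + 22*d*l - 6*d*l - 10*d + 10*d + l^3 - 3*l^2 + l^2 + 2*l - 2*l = -30*d^3 - 30*d^2 + l^3 + l^2*(-10*d - 2) + l*(31*d^2 + 16*d)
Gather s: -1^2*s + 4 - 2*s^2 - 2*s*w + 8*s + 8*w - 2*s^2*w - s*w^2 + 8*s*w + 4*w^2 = s^2*(-2*w - 2) + s*(-w^2 + 6*w + 7) + 4*w^2 + 8*w + 4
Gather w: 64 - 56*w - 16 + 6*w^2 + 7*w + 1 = 6*w^2 - 49*w + 49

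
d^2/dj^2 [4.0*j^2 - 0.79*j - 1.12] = 8.00000000000000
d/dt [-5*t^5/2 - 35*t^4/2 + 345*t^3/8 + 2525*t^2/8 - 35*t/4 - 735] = -25*t^4/2 - 70*t^3 + 1035*t^2/8 + 2525*t/4 - 35/4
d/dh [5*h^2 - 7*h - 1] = 10*h - 7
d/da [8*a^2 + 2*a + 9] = 16*a + 2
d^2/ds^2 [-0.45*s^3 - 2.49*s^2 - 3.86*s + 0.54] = -2.7*s - 4.98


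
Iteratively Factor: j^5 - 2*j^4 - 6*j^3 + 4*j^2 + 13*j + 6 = (j - 3)*(j^4 + j^3 - 3*j^2 - 5*j - 2) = (j - 3)*(j + 1)*(j^3 - 3*j - 2) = (j - 3)*(j - 2)*(j + 1)*(j^2 + 2*j + 1) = (j - 3)*(j - 2)*(j + 1)^2*(j + 1)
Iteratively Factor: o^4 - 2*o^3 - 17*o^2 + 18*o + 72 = (o - 3)*(o^3 + o^2 - 14*o - 24) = (o - 3)*(o + 2)*(o^2 - o - 12) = (o - 3)*(o + 2)*(o + 3)*(o - 4)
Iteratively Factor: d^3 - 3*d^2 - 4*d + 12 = (d + 2)*(d^2 - 5*d + 6) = (d - 3)*(d + 2)*(d - 2)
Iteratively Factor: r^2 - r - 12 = (r - 4)*(r + 3)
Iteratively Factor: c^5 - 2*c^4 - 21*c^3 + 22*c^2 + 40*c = (c)*(c^4 - 2*c^3 - 21*c^2 + 22*c + 40) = c*(c + 4)*(c^3 - 6*c^2 + 3*c + 10) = c*(c - 2)*(c + 4)*(c^2 - 4*c - 5) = c*(c - 2)*(c + 1)*(c + 4)*(c - 5)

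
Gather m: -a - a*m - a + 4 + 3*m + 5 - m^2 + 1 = -2*a - m^2 + m*(3 - a) + 10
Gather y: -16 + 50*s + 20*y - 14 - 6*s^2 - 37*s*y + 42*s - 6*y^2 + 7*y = -6*s^2 + 92*s - 6*y^2 + y*(27 - 37*s) - 30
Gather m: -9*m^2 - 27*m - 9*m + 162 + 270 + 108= -9*m^2 - 36*m + 540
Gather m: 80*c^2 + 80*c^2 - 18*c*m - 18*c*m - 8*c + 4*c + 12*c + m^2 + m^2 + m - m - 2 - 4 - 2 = 160*c^2 - 36*c*m + 8*c + 2*m^2 - 8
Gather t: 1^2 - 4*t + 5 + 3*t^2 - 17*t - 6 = 3*t^2 - 21*t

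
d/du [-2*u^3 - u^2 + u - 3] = -6*u^2 - 2*u + 1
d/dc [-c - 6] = -1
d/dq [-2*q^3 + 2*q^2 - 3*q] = -6*q^2 + 4*q - 3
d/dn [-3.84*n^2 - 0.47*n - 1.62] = -7.68*n - 0.47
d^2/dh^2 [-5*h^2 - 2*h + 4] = -10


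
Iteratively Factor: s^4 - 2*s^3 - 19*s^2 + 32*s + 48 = (s + 4)*(s^3 - 6*s^2 + 5*s + 12) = (s - 4)*(s + 4)*(s^2 - 2*s - 3) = (s - 4)*(s - 3)*(s + 4)*(s + 1)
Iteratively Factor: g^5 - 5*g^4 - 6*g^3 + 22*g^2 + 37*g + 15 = (g - 3)*(g^4 - 2*g^3 - 12*g^2 - 14*g - 5) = (g - 3)*(g + 1)*(g^3 - 3*g^2 - 9*g - 5) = (g - 5)*(g - 3)*(g + 1)*(g^2 + 2*g + 1) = (g - 5)*(g - 3)*(g + 1)^2*(g + 1)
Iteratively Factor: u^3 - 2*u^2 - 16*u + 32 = (u - 2)*(u^2 - 16) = (u - 2)*(u + 4)*(u - 4)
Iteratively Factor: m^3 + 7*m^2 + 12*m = (m + 3)*(m^2 + 4*m) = (m + 3)*(m + 4)*(m)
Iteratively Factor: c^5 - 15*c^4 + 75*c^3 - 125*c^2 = (c - 5)*(c^4 - 10*c^3 + 25*c^2) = (c - 5)^2*(c^3 - 5*c^2) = (c - 5)^3*(c^2) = c*(c - 5)^3*(c)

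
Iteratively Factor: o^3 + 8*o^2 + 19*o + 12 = (o + 3)*(o^2 + 5*o + 4) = (o + 1)*(o + 3)*(o + 4)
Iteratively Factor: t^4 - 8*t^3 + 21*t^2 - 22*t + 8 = (t - 1)*(t^3 - 7*t^2 + 14*t - 8) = (t - 1)^2*(t^2 - 6*t + 8) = (t - 4)*(t - 1)^2*(t - 2)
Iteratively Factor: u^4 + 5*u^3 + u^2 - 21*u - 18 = (u + 3)*(u^3 + 2*u^2 - 5*u - 6) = (u + 3)^2*(u^2 - u - 2) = (u - 2)*(u + 3)^2*(u + 1)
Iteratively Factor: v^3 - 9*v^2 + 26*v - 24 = (v - 4)*(v^2 - 5*v + 6) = (v - 4)*(v - 3)*(v - 2)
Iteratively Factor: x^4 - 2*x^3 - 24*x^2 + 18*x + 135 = (x + 3)*(x^3 - 5*x^2 - 9*x + 45) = (x - 3)*(x + 3)*(x^2 - 2*x - 15) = (x - 5)*(x - 3)*(x + 3)*(x + 3)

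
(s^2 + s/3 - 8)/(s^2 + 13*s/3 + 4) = (3*s - 8)/(3*s + 4)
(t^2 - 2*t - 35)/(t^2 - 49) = (t + 5)/(t + 7)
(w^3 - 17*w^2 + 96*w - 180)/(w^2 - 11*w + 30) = w - 6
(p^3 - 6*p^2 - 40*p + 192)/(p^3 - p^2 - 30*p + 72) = (p - 8)/(p - 3)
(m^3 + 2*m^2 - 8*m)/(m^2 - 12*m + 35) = m*(m^2 + 2*m - 8)/(m^2 - 12*m + 35)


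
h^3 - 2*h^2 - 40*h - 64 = (h - 8)*(h + 2)*(h + 4)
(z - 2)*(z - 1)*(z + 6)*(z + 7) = z^4 + 10*z^3 + 5*z^2 - 100*z + 84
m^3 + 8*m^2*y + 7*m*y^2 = m*(m + y)*(m + 7*y)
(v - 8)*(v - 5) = v^2 - 13*v + 40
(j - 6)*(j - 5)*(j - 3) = j^3 - 14*j^2 + 63*j - 90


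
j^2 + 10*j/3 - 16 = (j - 8/3)*(j + 6)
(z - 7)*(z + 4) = z^2 - 3*z - 28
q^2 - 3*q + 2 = (q - 2)*(q - 1)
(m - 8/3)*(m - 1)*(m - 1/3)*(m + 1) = m^4 - 3*m^3 - m^2/9 + 3*m - 8/9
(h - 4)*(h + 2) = h^2 - 2*h - 8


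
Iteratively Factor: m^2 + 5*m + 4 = (m + 4)*(m + 1)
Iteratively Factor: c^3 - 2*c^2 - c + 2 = (c - 2)*(c^2 - 1) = (c - 2)*(c + 1)*(c - 1)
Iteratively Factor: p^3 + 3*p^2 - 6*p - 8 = (p + 1)*(p^2 + 2*p - 8) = (p + 1)*(p + 4)*(p - 2)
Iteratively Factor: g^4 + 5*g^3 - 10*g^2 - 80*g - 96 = (g - 4)*(g^3 + 9*g^2 + 26*g + 24) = (g - 4)*(g + 2)*(g^2 + 7*g + 12) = (g - 4)*(g + 2)*(g + 3)*(g + 4)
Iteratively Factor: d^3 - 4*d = (d - 2)*(d^2 + 2*d) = d*(d - 2)*(d + 2)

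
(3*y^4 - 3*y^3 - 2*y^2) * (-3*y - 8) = -9*y^5 - 15*y^4 + 30*y^3 + 16*y^2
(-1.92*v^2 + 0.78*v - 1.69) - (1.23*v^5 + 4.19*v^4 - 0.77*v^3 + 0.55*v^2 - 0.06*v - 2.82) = -1.23*v^5 - 4.19*v^4 + 0.77*v^3 - 2.47*v^2 + 0.84*v + 1.13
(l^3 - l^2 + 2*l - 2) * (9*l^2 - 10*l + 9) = 9*l^5 - 19*l^4 + 37*l^3 - 47*l^2 + 38*l - 18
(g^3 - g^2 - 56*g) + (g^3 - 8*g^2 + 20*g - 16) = 2*g^3 - 9*g^2 - 36*g - 16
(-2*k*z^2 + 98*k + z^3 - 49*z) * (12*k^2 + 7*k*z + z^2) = -24*k^3*z^2 + 1176*k^3 - 2*k^2*z^3 + 98*k^2*z + 5*k*z^4 - 245*k*z^2 + z^5 - 49*z^3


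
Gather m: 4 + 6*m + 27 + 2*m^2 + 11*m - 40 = 2*m^2 + 17*m - 9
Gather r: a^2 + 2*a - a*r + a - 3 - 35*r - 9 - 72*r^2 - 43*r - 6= a^2 + 3*a - 72*r^2 + r*(-a - 78) - 18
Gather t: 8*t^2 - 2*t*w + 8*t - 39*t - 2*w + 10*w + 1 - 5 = 8*t^2 + t*(-2*w - 31) + 8*w - 4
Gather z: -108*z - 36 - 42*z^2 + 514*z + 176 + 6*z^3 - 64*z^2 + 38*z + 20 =6*z^3 - 106*z^2 + 444*z + 160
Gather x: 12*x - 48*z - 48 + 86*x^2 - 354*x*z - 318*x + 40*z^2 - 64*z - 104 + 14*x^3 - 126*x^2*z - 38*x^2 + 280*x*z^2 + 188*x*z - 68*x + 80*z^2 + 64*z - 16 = 14*x^3 + x^2*(48 - 126*z) + x*(280*z^2 - 166*z - 374) + 120*z^2 - 48*z - 168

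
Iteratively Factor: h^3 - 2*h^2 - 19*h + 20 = (h - 5)*(h^2 + 3*h - 4) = (h - 5)*(h - 1)*(h + 4)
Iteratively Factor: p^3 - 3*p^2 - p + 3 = (p + 1)*(p^2 - 4*p + 3) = (p - 1)*(p + 1)*(p - 3)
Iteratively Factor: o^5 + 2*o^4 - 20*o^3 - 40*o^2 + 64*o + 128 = (o - 4)*(o^4 + 6*o^3 + 4*o^2 - 24*o - 32) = (o - 4)*(o + 4)*(o^3 + 2*o^2 - 4*o - 8) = (o - 4)*(o + 2)*(o + 4)*(o^2 - 4) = (o - 4)*(o - 2)*(o + 2)*(o + 4)*(o + 2)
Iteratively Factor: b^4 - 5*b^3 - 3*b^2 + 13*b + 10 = (b - 5)*(b^3 - 3*b - 2) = (b - 5)*(b + 1)*(b^2 - b - 2) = (b - 5)*(b + 1)^2*(b - 2)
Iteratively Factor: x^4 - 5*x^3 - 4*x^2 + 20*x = (x + 2)*(x^3 - 7*x^2 + 10*x) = (x - 5)*(x + 2)*(x^2 - 2*x) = (x - 5)*(x - 2)*(x + 2)*(x)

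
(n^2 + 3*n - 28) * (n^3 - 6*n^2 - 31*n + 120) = n^5 - 3*n^4 - 77*n^3 + 195*n^2 + 1228*n - 3360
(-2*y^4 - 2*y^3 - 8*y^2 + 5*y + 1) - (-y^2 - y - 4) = -2*y^4 - 2*y^3 - 7*y^2 + 6*y + 5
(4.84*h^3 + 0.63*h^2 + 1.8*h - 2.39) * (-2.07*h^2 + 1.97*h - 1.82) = -10.0188*h^5 + 8.2307*h^4 - 11.2937*h^3 + 7.3467*h^2 - 7.9843*h + 4.3498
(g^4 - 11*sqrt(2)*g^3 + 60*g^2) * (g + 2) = g^5 - 11*sqrt(2)*g^4 + 2*g^4 - 22*sqrt(2)*g^3 + 60*g^3 + 120*g^2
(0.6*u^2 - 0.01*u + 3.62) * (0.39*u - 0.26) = 0.234*u^3 - 0.1599*u^2 + 1.4144*u - 0.9412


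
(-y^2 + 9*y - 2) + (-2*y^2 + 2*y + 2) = -3*y^2 + 11*y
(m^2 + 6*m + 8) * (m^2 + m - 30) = m^4 + 7*m^3 - 16*m^2 - 172*m - 240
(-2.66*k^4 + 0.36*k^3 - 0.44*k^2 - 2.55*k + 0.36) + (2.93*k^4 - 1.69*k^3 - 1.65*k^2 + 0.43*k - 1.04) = 0.27*k^4 - 1.33*k^3 - 2.09*k^2 - 2.12*k - 0.68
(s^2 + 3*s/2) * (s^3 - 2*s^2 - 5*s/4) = s^5 - s^4/2 - 17*s^3/4 - 15*s^2/8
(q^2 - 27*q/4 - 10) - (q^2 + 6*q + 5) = -51*q/4 - 15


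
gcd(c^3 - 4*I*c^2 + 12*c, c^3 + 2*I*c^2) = c^2 + 2*I*c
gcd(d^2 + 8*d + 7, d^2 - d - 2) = d + 1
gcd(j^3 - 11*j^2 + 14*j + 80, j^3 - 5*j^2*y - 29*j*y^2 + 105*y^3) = 1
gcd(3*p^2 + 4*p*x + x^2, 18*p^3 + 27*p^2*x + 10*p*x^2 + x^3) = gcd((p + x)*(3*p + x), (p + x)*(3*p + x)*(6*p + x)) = 3*p^2 + 4*p*x + x^2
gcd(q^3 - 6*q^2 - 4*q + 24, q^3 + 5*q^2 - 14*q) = q - 2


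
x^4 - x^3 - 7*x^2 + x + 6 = (x - 3)*(x - 1)*(x + 1)*(x + 2)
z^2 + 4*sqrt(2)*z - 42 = (z - 3*sqrt(2))*(z + 7*sqrt(2))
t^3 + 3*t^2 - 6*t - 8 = (t - 2)*(t + 1)*(t + 4)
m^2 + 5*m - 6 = (m - 1)*(m + 6)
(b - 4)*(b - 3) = b^2 - 7*b + 12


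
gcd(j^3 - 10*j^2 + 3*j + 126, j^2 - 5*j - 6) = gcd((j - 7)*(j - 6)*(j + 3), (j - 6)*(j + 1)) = j - 6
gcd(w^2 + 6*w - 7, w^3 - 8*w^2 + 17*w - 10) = w - 1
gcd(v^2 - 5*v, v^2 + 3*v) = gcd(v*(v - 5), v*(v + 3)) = v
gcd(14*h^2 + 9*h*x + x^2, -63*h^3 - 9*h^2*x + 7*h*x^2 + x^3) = 7*h + x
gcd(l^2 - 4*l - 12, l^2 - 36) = l - 6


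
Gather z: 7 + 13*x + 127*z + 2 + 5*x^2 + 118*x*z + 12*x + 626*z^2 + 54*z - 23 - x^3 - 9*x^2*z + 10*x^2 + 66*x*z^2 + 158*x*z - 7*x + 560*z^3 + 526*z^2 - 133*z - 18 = -x^3 + 15*x^2 + 18*x + 560*z^3 + z^2*(66*x + 1152) + z*(-9*x^2 + 276*x + 48) - 32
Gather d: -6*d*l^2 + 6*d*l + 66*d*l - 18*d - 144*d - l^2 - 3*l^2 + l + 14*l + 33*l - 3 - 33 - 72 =d*(-6*l^2 + 72*l - 162) - 4*l^2 + 48*l - 108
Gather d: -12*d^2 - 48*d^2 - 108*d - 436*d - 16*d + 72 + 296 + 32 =-60*d^2 - 560*d + 400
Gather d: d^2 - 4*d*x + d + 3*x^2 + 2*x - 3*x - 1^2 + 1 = d^2 + d*(1 - 4*x) + 3*x^2 - x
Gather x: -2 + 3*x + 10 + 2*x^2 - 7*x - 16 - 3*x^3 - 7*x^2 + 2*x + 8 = -3*x^3 - 5*x^2 - 2*x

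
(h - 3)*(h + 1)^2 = h^3 - h^2 - 5*h - 3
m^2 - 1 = (m - 1)*(m + 1)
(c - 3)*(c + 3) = c^2 - 9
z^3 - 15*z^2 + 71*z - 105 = (z - 7)*(z - 5)*(z - 3)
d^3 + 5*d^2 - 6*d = d*(d - 1)*(d + 6)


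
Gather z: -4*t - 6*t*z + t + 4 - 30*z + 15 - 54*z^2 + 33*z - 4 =-3*t - 54*z^2 + z*(3 - 6*t) + 15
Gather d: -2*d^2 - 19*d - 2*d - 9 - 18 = -2*d^2 - 21*d - 27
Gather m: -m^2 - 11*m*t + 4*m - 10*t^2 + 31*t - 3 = -m^2 + m*(4 - 11*t) - 10*t^2 + 31*t - 3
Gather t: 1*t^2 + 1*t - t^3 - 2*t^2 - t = -t^3 - t^2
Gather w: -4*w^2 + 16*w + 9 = -4*w^2 + 16*w + 9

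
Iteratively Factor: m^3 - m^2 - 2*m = (m)*(m^2 - m - 2) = m*(m - 2)*(m + 1)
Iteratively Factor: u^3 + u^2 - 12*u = (u)*(u^2 + u - 12) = u*(u - 3)*(u + 4)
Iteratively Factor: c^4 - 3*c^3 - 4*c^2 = (c + 1)*(c^3 - 4*c^2) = (c - 4)*(c + 1)*(c^2) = c*(c - 4)*(c + 1)*(c)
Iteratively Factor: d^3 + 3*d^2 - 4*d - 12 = (d + 2)*(d^2 + d - 6) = (d + 2)*(d + 3)*(d - 2)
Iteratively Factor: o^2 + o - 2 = (o + 2)*(o - 1)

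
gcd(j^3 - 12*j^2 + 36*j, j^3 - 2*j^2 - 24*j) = j^2 - 6*j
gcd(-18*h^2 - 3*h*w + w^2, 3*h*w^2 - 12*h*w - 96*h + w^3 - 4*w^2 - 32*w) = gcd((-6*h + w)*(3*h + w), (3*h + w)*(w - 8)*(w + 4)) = 3*h + w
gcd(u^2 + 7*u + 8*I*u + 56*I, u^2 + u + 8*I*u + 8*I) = u + 8*I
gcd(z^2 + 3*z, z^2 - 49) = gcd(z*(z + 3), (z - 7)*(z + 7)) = 1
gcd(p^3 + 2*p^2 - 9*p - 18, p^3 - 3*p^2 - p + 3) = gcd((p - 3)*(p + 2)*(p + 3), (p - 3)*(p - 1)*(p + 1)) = p - 3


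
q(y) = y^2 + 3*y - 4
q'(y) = 2*y + 3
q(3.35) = 17.27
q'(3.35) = 9.70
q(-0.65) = -5.53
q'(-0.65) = 1.70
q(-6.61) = 19.86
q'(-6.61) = -10.22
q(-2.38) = -5.48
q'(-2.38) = -1.76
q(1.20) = 1.04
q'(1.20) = 5.40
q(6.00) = 50.00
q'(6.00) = 15.00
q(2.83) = 12.50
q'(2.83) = 8.66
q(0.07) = -3.79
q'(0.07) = 3.14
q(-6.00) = 14.00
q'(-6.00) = -9.00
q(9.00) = 104.00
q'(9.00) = 21.00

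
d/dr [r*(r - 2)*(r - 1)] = 3*r^2 - 6*r + 2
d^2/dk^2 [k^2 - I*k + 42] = 2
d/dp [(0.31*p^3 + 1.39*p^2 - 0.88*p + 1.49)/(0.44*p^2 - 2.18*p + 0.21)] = (0.1364*p^4 - 1.3516*p^3 - 2.4477*p^2 - 0.7274*p + 3.0634)/(0.1936*p^4 - 1.9184*p^3 + 4.9372*p^2 - 0.9156*p + 0.0441)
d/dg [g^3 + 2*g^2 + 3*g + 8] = 3*g^2 + 4*g + 3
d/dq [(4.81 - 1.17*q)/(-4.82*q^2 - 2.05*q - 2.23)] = (-5.6394*q^2 + 46.3684*q + 12.4696)/(23.2324*q^4 + 19.762*q^3 + 25.6997*q^2 + 9.143*q + 4.9729)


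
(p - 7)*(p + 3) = p^2 - 4*p - 21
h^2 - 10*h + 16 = (h - 8)*(h - 2)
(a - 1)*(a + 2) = a^2 + a - 2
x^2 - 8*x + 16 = (x - 4)^2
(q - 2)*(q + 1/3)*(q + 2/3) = q^3 - q^2 - 16*q/9 - 4/9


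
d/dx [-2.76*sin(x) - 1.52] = -2.76*cos(x)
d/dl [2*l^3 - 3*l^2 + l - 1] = 6*l^2 - 6*l + 1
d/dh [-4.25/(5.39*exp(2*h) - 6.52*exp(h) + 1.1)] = (45.815*exp(h) - 27.71)*exp(h)/(5.39*exp(2*h) - 6.52*exp(h) + 1.1)^2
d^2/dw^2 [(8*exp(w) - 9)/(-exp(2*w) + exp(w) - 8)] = (-8*exp(4*w) + 28*exp(3*w) + 357*exp(2*w) - 343*exp(w) - 440)*exp(w)/(exp(6*w) - 3*exp(5*w) + 27*exp(4*w) - 49*exp(3*w) + 216*exp(2*w) - 192*exp(w) + 512)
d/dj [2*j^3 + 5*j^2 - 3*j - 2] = 6*j^2 + 10*j - 3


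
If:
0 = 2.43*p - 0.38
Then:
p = 0.16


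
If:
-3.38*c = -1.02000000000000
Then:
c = 0.30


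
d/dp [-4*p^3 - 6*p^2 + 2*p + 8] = -12*p^2 - 12*p + 2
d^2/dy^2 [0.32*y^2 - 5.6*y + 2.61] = 0.640000000000000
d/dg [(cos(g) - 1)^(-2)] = 2*sin(g)/(cos(g) - 1)^3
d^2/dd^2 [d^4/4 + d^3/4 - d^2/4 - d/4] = 3*d^2 + 3*d/2 - 1/2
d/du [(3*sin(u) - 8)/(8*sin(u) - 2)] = 29*cos(u)/(2*(4*sin(u) - 1)^2)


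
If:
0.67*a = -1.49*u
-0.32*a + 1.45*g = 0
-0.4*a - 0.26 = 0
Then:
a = -0.65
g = -0.14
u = 0.29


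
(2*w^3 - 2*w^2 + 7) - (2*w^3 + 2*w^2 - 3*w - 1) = -4*w^2 + 3*w + 8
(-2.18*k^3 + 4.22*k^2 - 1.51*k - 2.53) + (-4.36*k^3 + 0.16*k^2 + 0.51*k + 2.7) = -6.54*k^3 + 4.38*k^2 - 1.0*k + 0.17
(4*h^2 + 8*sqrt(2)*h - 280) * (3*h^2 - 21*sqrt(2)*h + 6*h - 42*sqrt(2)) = 12*h^4 - 60*sqrt(2)*h^3 + 24*h^3 - 1176*h^2 - 120*sqrt(2)*h^2 - 2352*h + 5880*sqrt(2)*h + 11760*sqrt(2)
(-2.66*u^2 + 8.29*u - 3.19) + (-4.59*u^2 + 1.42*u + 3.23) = -7.25*u^2 + 9.71*u + 0.04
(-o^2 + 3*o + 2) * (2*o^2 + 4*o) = -2*o^4 + 2*o^3 + 16*o^2 + 8*o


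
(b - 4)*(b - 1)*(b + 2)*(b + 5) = b^4 + 2*b^3 - 21*b^2 - 22*b + 40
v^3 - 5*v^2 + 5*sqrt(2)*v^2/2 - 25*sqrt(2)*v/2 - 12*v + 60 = (v - 5)*(v - 3*sqrt(2)/2)*(v + 4*sqrt(2))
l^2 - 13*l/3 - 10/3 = (l - 5)*(l + 2/3)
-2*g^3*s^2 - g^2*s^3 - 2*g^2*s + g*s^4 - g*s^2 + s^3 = s*(-2*g + s)*(g + s)*(g*s + 1)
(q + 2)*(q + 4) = q^2 + 6*q + 8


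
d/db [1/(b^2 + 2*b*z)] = 2*(-b - z)/(b^2*(b + 2*z)^2)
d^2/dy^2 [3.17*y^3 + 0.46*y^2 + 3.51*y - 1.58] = 19.02*y + 0.92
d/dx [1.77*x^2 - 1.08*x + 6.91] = 3.54*x - 1.08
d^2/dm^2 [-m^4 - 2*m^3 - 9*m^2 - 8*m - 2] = -12*m^2 - 12*m - 18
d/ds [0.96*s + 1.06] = 0.960000000000000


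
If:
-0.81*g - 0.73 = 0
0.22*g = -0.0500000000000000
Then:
No Solution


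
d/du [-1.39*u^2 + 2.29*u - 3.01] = 2.29 - 2.78*u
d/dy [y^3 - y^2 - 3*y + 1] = 3*y^2 - 2*y - 3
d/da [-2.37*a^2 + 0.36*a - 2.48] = 0.36 - 4.74*a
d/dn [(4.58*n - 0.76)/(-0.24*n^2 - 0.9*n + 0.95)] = (1.0992*n^2 - 0.3648*n + 3.667)/(0.0576*n^4 + 0.432*n^3 + 0.354*n^2 - 1.71*n + 0.9025)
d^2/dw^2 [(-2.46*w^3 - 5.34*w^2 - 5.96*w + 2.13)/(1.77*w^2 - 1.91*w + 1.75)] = (1.4210854715202e-14*w^4 - 76.158996*w^3 + 188.617662*w^2 + 22.358754*w - 70.204544)/(5.545233*w^6 - 17.951517*w^5 + 35.819136*w^4 - 42.465221*w^3 + 35.4144*w^2 - 17.548125*w + 5.359375)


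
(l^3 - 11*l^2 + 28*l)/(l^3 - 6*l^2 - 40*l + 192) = l*(l - 7)/(l^2 - 2*l - 48)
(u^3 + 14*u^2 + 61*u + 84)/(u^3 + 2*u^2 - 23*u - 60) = (u + 7)/(u - 5)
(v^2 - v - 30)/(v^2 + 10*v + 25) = (v - 6)/(v + 5)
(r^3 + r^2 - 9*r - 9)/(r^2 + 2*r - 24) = (r^3 + r^2 - 9*r - 9)/(r^2 + 2*r - 24)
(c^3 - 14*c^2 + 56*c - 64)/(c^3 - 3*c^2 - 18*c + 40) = (c^2 - 12*c + 32)/(c^2 - c - 20)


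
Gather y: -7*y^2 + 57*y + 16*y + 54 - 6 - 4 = -7*y^2 + 73*y + 44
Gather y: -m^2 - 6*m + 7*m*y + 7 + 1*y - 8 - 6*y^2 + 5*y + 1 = -m^2 - 6*m - 6*y^2 + y*(7*m + 6)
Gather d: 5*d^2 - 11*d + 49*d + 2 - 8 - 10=5*d^2 + 38*d - 16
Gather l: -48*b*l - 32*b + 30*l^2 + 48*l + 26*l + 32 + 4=-32*b + 30*l^2 + l*(74 - 48*b) + 36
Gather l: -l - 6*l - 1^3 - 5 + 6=-7*l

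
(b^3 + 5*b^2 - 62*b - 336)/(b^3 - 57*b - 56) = (b + 6)/(b + 1)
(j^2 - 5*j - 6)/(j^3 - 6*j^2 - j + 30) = (j^2 - 5*j - 6)/(j^3 - 6*j^2 - j + 30)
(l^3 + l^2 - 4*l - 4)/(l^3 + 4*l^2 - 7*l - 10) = (l + 2)/(l + 5)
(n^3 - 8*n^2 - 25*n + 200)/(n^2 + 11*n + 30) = (n^2 - 13*n + 40)/(n + 6)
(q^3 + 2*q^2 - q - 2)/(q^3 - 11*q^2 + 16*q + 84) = (q^2 - 1)/(q^2 - 13*q + 42)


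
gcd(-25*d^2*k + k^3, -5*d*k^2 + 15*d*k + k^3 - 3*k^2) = 5*d*k - k^2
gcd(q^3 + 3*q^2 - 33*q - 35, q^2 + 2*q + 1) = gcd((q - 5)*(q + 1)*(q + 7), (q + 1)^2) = q + 1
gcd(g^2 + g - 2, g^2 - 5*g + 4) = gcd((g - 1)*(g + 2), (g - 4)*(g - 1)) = g - 1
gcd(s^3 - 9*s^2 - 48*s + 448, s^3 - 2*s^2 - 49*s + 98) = s + 7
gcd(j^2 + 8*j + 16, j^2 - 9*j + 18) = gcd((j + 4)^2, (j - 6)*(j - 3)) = 1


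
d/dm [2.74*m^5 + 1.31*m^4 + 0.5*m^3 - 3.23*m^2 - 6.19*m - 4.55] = 13.7*m^4 + 5.24*m^3 + 1.5*m^2 - 6.46*m - 6.19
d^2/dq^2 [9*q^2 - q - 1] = 18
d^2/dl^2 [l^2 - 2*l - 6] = 2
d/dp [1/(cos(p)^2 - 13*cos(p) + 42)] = (2*cos(p) - 13)*sin(p)/(cos(p)^2 - 13*cos(p) + 42)^2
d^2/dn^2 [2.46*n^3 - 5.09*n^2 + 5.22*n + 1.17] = 14.76*n - 10.18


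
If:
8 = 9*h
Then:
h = 8/9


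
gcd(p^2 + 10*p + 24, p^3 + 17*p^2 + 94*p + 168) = p^2 + 10*p + 24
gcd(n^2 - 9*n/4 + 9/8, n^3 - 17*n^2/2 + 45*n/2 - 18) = n - 3/2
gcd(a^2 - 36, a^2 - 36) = a^2 - 36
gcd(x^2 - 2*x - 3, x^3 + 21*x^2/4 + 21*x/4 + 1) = x + 1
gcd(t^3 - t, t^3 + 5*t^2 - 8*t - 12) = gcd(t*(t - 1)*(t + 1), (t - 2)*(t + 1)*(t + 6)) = t + 1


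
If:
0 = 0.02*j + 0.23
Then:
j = -11.50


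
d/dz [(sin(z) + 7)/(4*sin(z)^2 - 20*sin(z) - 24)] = (-14*sin(z) + cos(z)^2 + 28)*cos(z)/(4*(sin(z) - 6)^2*(sin(z) + 1)^2)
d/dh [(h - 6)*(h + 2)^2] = (h + 2)*(3*h - 10)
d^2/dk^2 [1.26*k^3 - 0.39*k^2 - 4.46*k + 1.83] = 7.56*k - 0.78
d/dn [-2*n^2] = -4*n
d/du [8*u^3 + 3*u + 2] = 24*u^2 + 3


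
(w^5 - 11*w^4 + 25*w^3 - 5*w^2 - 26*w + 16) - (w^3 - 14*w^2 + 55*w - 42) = w^5 - 11*w^4 + 24*w^3 + 9*w^2 - 81*w + 58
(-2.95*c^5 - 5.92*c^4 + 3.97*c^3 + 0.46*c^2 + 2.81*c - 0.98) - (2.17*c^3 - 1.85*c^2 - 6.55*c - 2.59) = -2.95*c^5 - 5.92*c^4 + 1.8*c^3 + 2.31*c^2 + 9.36*c + 1.61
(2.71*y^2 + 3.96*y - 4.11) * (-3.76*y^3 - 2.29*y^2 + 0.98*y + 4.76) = -10.1896*y^5 - 21.0955*y^4 + 9.041*y^3 + 26.1923*y^2 + 14.8218*y - 19.5636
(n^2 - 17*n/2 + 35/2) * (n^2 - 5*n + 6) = n^4 - 27*n^3/2 + 66*n^2 - 277*n/2 + 105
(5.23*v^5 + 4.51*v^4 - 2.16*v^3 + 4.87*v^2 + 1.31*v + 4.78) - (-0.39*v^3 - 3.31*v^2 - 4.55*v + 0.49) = 5.23*v^5 + 4.51*v^4 - 1.77*v^3 + 8.18*v^2 + 5.86*v + 4.29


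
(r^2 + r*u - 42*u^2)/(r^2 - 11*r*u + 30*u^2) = (r + 7*u)/(r - 5*u)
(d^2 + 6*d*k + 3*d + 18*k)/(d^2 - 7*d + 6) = (d^2 + 6*d*k + 3*d + 18*k)/(d^2 - 7*d + 6)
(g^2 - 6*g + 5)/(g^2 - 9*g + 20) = (g - 1)/(g - 4)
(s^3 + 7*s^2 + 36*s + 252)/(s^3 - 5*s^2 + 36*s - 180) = (s + 7)/(s - 5)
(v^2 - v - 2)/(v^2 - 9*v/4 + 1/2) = 4*(v + 1)/(4*v - 1)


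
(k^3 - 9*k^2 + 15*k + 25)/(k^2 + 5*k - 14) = (k^3 - 9*k^2 + 15*k + 25)/(k^2 + 5*k - 14)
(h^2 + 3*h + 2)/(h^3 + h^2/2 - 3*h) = 2*(h + 1)/(h*(2*h - 3))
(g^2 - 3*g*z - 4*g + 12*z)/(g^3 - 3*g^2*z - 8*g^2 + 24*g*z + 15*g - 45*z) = (g - 4)/(g^2 - 8*g + 15)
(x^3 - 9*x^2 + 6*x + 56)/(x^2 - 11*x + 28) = x + 2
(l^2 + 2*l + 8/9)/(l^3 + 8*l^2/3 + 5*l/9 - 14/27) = 3*(3*l + 4)/(9*l^2 + 18*l - 7)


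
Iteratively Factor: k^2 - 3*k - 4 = (k + 1)*(k - 4)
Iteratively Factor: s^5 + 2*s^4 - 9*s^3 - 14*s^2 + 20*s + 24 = (s - 2)*(s^4 + 4*s^3 - s^2 - 16*s - 12) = (s - 2)*(s + 3)*(s^3 + s^2 - 4*s - 4) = (s - 2)^2*(s + 3)*(s^2 + 3*s + 2) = (s - 2)^2*(s + 1)*(s + 3)*(s + 2)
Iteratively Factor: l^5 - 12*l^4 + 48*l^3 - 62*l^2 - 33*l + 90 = (l - 3)*(l^4 - 9*l^3 + 21*l^2 + l - 30) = (l - 3)*(l + 1)*(l^3 - 10*l^2 + 31*l - 30) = (l - 3)^2*(l + 1)*(l^2 - 7*l + 10) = (l - 3)^2*(l - 2)*(l + 1)*(l - 5)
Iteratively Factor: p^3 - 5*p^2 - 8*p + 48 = (p - 4)*(p^2 - p - 12) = (p - 4)^2*(p + 3)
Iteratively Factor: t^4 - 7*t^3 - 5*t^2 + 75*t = (t - 5)*(t^3 - 2*t^2 - 15*t) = (t - 5)^2*(t^2 + 3*t) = t*(t - 5)^2*(t + 3)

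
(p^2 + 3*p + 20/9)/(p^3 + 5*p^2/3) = (p + 4/3)/p^2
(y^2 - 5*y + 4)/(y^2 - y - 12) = (y - 1)/(y + 3)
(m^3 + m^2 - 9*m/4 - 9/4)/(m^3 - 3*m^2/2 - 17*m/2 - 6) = (m - 3/2)/(m - 4)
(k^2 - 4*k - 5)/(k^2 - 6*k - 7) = (k - 5)/(k - 7)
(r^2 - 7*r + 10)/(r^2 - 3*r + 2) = (r - 5)/(r - 1)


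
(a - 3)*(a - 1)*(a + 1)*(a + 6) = a^4 + 3*a^3 - 19*a^2 - 3*a + 18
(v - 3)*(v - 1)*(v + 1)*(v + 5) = v^4 + 2*v^3 - 16*v^2 - 2*v + 15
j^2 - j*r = j*(j - r)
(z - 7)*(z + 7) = z^2 - 49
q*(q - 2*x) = q^2 - 2*q*x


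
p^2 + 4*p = p*(p + 4)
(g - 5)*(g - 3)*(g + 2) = g^3 - 6*g^2 - g + 30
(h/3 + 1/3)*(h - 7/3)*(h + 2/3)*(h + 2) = h^4/3 + 4*h^3/9 - 41*h^2/27 - 8*h/3 - 28/27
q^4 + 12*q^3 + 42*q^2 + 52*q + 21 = (q + 1)^2*(q + 3)*(q + 7)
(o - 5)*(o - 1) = o^2 - 6*o + 5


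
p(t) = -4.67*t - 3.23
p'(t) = -4.67000000000000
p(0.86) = -7.25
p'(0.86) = -4.67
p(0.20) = -4.16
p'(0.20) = -4.67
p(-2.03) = 6.25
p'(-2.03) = -4.67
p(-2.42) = 8.07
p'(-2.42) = -4.67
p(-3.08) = 11.15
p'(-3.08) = -4.67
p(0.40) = -5.10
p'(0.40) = -4.67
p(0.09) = -3.65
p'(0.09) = -4.67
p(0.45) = -5.33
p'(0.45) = -4.67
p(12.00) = -59.27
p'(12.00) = -4.67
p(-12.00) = 52.81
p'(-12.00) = -4.67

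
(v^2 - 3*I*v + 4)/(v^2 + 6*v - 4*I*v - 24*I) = (v + I)/(v + 6)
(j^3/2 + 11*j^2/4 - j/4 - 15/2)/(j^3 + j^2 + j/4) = (2*j^3 + 11*j^2 - j - 30)/(j*(4*j^2 + 4*j + 1))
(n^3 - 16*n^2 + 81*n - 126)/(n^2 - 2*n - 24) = (n^2 - 10*n + 21)/(n + 4)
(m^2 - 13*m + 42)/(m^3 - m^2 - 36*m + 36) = (m - 7)/(m^2 + 5*m - 6)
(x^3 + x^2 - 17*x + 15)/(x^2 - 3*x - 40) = (x^2 - 4*x + 3)/(x - 8)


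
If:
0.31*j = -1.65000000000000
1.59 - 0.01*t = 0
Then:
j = -5.32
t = 159.00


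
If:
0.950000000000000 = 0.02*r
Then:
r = 47.50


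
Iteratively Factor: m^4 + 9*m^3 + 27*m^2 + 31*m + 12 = (m + 4)*(m^3 + 5*m^2 + 7*m + 3) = (m + 1)*(m + 4)*(m^2 + 4*m + 3) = (m + 1)^2*(m + 4)*(m + 3)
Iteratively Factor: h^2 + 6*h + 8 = (h + 2)*(h + 4)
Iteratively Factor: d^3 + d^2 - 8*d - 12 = (d - 3)*(d^2 + 4*d + 4) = (d - 3)*(d + 2)*(d + 2)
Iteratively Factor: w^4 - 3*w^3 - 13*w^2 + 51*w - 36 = (w - 3)*(w^3 - 13*w + 12) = (w - 3)^2*(w^2 + 3*w - 4) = (w - 3)^2*(w - 1)*(w + 4)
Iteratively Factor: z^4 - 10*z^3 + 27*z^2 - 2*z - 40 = (z - 2)*(z^3 - 8*z^2 + 11*z + 20) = (z - 5)*(z - 2)*(z^2 - 3*z - 4) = (z - 5)*(z - 4)*(z - 2)*(z + 1)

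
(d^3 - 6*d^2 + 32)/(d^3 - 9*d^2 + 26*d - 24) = (d^2 - 2*d - 8)/(d^2 - 5*d + 6)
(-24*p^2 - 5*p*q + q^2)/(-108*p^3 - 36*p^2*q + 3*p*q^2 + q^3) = (8*p - q)/(36*p^2 - q^2)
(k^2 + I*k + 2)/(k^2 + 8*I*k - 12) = (k - I)/(k + 6*I)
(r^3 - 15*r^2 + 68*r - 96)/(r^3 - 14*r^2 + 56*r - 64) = (r - 3)/(r - 2)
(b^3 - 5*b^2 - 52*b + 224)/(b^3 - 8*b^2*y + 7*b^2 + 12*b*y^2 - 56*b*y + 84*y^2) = (b^2 - 12*b + 32)/(b^2 - 8*b*y + 12*y^2)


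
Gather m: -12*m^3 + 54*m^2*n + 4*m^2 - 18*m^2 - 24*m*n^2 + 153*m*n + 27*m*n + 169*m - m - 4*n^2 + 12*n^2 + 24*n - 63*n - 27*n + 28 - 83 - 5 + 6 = -12*m^3 + m^2*(54*n - 14) + m*(-24*n^2 + 180*n + 168) + 8*n^2 - 66*n - 54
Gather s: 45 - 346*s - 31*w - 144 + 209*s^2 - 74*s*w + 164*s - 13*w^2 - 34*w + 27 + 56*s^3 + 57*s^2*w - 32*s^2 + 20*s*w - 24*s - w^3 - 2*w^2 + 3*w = 56*s^3 + s^2*(57*w + 177) + s*(-54*w - 206) - w^3 - 15*w^2 - 62*w - 72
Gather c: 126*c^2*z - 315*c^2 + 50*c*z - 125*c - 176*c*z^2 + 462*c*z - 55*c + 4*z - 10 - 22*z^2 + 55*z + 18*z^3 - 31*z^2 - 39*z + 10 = c^2*(126*z - 315) + c*(-176*z^2 + 512*z - 180) + 18*z^3 - 53*z^2 + 20*z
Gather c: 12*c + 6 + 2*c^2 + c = 2*c^2 + 13*c + 6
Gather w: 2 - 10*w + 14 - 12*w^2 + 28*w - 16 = -12*w^2 + 18*w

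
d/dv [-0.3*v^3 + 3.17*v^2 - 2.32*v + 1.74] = -0.9*v^2 + 6.34*v - 2.32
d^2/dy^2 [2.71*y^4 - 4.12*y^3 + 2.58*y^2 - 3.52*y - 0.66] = 32.52*y^2 - 24.72*y + 5.16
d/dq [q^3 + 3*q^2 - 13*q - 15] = 3*q^2 + 6*q - 13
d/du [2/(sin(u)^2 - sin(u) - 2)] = 2*(1 - 2*sin(u))*cos(u)/(sin(u) + cos(u)^2 + 1)^2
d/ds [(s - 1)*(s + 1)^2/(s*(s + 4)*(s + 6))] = (9*s^4 + 50*s^3 + 37*s^2 + 20*s + 24)/(s^2*(s^4 + 20*s^3 + 148*s^2 + 480*s + 576))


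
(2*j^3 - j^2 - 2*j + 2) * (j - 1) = 2*j^4 - 3*j^3 - j^2 + 4*j - 2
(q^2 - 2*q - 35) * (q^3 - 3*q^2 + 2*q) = q^5 - 5*q^4 - 27*q^3 + 101*q^2 - 70*q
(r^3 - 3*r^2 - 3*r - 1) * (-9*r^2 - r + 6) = -9*r^5 + 26*r^4 + 36*r^3 - 6*r^2 - 17*r - 6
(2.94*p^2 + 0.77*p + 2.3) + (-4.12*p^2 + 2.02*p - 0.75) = -1.18*p^2 + 2.79*p + 1.55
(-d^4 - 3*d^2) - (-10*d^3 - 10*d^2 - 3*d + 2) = -d^4 + 10*d^3 + 7*d^2 + 3*d - 2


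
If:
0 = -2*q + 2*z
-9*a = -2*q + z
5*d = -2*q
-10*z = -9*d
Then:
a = 0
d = 0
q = 0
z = 0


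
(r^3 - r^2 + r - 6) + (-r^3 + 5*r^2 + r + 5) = 4*r^2 + 2*r - 1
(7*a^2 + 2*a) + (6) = 7*a^2 + 2*a + 6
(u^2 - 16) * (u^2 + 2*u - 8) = u^4 + 2*u^3 - 24*u^2 - 32*u + 128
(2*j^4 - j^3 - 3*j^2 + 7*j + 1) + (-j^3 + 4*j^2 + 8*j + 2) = 2*j^4 - 2*j^3 + j^2 + 15*j + 3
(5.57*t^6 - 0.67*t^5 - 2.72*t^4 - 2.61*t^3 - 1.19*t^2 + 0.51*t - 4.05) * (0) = 0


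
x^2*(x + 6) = x^3 + 6*x^2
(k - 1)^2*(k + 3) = k^3 + k^2 - 5*k + 3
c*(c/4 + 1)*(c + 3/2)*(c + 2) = c^4/4 + 15*c^3/8 + 17*c^2/4 + 3*c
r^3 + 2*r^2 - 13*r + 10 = (r - 2)*(r - 1)*(r + 5)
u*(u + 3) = u^2 + 3*u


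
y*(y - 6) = y^2 - 6*y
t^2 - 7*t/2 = t*(t - 7/2)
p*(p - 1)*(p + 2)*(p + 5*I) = p^4 + p^3 + 5*I*p^3 - 2*p^2 + 5*I*p^2 - 10*I*p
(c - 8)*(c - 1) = c^2 - 9*c + 8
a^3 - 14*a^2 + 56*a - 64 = (a - 8)*(a - 4)*(a - 2)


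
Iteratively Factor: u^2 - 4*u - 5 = (u + 1)*(u - 5)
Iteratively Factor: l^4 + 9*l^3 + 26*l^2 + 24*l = (l + 2)*(l^3 + 7*l^2 + 12*l) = (l + 2)*(l + 4)*(l^2 + 3*l) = (l + 2)*(l + 3)*(l + 4)*(l)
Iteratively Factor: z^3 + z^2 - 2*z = (z - 1)*(z^2 + 2*z) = (z - 1)*(z + 2)*(z)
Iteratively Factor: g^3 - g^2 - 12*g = (g)*(g^2 - g - 12) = g*(g - 4)*(g + 3)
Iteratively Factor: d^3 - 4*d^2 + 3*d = (d)*(d^2 - 4*d + 3) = d*(d - 3)*(d - 1)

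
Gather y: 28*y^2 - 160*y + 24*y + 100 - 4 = 28*y^2 - 136*y + 96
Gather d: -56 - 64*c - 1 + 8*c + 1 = -56*c - 56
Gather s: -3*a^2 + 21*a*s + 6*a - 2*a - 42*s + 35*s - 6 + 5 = -3*a^2 + 4*a + s*(21*a - 7) - 1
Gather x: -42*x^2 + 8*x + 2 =-42*x^2 + 8*x + 2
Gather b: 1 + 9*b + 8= 9*b + 9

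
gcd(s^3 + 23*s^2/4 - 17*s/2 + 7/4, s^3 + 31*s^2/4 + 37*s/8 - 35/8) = s + 7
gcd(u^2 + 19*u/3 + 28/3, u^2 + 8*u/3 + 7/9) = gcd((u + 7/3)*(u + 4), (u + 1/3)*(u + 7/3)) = u + 7/3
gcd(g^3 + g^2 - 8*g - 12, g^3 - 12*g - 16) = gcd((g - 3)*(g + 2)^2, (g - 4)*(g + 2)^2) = g^2 + 4*g + 4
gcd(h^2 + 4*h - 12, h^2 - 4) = h - 2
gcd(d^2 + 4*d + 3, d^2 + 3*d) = d + 3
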